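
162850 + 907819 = 1070669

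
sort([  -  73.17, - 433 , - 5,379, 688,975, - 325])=[ - 433, - 325, - 73.17,-5, 379,  688 , 975]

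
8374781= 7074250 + 1300531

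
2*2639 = 5278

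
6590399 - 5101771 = 1488628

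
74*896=66304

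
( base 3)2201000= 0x7b3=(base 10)1971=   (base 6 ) 13043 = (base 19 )58E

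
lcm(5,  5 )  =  5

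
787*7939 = 6247993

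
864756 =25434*34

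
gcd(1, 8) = 1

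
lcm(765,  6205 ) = 55845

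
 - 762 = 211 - 973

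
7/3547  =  7/3547  =  0.00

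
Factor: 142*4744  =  673648=2^4*71^1*593^1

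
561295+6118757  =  6680052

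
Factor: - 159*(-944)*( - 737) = -2^4*3^1*11^1*53^1*59^1*67^1 = -110620752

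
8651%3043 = 2565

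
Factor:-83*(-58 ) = 4814 = 2^1 * 29^1 *83^1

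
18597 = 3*6199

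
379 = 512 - 133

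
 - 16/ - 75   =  16/75 = 0.21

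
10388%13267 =10388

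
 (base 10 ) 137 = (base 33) 45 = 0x89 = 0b10001001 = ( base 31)4D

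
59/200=59/200 =0.29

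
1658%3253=1658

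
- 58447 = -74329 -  - 15882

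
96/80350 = 48/40175 = 0.00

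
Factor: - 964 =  - 2^2*241^1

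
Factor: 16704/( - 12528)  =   - 4/3 = - 2^2*3^(- 1) 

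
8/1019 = 8/1019 = 0.01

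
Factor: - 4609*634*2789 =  - 2^1*11^1*317^1*419^1*2789^1=- 8149753634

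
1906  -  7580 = -5674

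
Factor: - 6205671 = - 3^2*229^1*3011^1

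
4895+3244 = 8139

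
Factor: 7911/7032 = 9/8 = 2^( - 3 )*3^2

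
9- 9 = 0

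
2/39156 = 1/19578 = 0.00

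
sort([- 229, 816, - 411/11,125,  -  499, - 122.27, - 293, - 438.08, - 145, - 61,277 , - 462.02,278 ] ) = [ - 499, - 462.02,  -  438.08, - 293, - 229, - 145,-122.27,-61,-411/11,125,277,278, 816 ] 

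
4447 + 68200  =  72647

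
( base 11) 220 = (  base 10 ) 264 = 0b100001000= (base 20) D4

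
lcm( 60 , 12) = 60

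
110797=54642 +56155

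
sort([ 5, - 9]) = [ - 9,5 ] 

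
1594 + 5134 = 6728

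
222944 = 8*27868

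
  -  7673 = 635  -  8308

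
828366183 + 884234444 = 1712600627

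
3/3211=3/3211=   0.00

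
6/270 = 1/45 = 0.02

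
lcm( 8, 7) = 56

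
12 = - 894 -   -  906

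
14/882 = 1/63 = 0.02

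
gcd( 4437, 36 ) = 9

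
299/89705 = 299/89705 = 0.00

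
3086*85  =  262310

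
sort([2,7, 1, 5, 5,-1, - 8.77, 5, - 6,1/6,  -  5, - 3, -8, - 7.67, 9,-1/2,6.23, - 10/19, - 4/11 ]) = [ - 8.77, - 8, - 7.67,  -  6,-5,-3, - 1, - 10/19, - 1/2, - 4/11, 1/6, 1, 2, 5, 5, 5, 6.23,7,9]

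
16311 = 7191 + 9120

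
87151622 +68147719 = 155299341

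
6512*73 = 475376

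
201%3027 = 201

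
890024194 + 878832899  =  1768857093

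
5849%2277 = 1295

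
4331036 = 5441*796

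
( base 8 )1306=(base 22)1A6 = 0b1011000110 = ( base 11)596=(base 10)710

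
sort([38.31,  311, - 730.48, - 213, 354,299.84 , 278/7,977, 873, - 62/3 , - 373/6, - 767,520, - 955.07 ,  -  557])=[-955.07,  -  767, - 730.48, - 557, - 213  , - 373/6,-62/3,38.31,278/7,299.84,311,354, 520,873, 977 ] 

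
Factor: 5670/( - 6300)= - 9/10= - 2^( - 1)*3^2*5^( - 1) 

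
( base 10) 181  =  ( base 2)10110101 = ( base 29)67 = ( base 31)5q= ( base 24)7D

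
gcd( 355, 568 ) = 71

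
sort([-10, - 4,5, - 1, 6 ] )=[- 10, - 4, - 1, 5,6 ] 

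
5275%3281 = 1994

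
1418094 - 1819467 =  - 401373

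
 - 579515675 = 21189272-600704947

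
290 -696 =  - 406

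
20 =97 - 77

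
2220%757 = 706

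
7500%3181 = 1138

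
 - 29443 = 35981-65424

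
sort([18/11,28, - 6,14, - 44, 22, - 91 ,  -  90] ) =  [ - 91,  -  90, - 44, - 6 , 18/11, 14,22,28]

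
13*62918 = 817934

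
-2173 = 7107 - 9280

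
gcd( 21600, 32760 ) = 360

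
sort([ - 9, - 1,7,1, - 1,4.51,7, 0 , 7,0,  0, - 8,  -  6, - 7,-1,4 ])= [ - 9,-8, - 7, - 6, - 1, - 1, - 1, 0,0,0, 1,4,4.51, 7, 7, 7]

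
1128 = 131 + 997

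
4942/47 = 105+7/47 = 105.15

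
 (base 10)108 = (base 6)300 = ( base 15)73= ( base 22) 4K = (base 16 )6c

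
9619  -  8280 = 1339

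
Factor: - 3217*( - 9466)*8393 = 255584659946 = 2^1*  7^1 * 11^1*109^1*3217^1*4733^1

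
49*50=2450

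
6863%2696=1471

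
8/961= 8/961= 0.01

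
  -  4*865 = -3460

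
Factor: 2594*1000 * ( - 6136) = - 2^7*5^3*13^1*59^1*1297^1= - 15916784000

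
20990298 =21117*994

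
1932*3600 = 6955200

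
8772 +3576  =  12348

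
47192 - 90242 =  - 43050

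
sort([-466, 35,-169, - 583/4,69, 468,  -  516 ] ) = [ - 516, - 466, - 169,  -  583/4, 35, 69,  468]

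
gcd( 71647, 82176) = 1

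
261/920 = 261/920 = 0.28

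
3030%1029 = 972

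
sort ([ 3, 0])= [0,3]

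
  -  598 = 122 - 720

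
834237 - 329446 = 504791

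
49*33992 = 1665608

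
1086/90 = 181/15 = 12.07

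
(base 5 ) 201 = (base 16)33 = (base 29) 1m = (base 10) 51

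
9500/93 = 9500/93 = 102.15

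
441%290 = 151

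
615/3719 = 615/3719 = 0.17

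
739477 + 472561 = 1212038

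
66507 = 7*9501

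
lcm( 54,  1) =54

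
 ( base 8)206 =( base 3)11222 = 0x86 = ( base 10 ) 134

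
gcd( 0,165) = 165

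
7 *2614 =18298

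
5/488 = 5/488=0.01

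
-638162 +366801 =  - 271361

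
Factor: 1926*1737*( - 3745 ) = -12528755190 = -  2^1*3^4*5^1*7^1*107^2*193^1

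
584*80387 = 46946008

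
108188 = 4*27047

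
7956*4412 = 35101872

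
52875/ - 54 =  - 980 + 5/6 = - 979.17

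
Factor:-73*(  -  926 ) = 67598 = 2^1 * 73^1*463^1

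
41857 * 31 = 1297567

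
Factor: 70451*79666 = 5612549366 = 2^1*61^1*653^1*70451^1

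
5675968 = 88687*64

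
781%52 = 1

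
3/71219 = 3/71219= 0.00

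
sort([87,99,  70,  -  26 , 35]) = [-26, 35, 70, 87  ,  99]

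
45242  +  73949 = 119191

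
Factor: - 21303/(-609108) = 27/772 =2^(-2 )*3^3*193^ (  -  1)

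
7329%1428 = 189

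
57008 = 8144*7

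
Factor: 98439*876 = 2^2*3^2*11^1*19^1*73^1*157^1= 86232564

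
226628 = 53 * 4276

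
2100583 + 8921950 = 11022533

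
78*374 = 29172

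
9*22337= 201033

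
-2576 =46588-49164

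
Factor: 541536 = 2^5*3^1*5641^1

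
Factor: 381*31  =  11811 =3^1*31^1*127^1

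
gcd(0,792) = 792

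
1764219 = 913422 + 850797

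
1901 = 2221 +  -320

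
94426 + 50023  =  144449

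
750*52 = 39000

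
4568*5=22840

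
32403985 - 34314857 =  - 1910872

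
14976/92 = 3744/23 = 162.78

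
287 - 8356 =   -  8069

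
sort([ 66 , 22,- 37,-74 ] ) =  [ - 74,-37,22,  66]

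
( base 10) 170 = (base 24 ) 72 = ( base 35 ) 4U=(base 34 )50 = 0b10101010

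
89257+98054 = 187311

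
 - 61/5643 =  - 1 + 5582/5643= - 0.01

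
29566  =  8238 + 21328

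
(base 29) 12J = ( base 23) 1gl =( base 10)918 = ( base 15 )413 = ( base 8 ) 1626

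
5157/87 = 1719/29 = 59.28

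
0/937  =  0 = 0.00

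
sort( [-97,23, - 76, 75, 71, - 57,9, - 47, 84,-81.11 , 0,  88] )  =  [ -97, - 81.11, -76, - 57, - 47,  0,9 , 23, 71, 75,  84,  88] 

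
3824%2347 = 1477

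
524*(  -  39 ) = -20436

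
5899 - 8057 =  - 2158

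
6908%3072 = 764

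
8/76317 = 8/76317 = 0.00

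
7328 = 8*916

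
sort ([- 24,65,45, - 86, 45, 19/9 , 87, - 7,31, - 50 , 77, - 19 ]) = [-86 ,  -  50 ,- 24, - 19, - 7,19/9 , 31,45 , 45  ,  65,77,87 ]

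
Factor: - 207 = - 3^2*23^1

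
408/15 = 27 + 1/5 = 27.20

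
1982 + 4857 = 6839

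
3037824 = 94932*32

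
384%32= 0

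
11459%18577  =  11459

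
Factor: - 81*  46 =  - 2^1*3^4*23^1 = -3726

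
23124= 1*23124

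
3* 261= 783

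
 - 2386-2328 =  - 4714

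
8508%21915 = 8508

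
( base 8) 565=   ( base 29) cp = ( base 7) 1042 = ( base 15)19D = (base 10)373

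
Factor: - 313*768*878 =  - 211057152 = - 2^9*3^1*313^1*439^1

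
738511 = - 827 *(-893)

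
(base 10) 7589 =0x1da5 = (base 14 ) 2AA1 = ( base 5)220324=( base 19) 1208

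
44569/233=191 + 66/233 = 191.28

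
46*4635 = 213210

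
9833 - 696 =9137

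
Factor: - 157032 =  - 2^3 *3^3 * 727^1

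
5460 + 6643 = 12103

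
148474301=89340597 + 59133704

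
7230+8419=15649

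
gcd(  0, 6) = 6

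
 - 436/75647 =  - 1 + 75211/75647 =- 0.01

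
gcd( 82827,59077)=1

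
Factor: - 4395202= - 2^1*7^3 * 43^1*149^1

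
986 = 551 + 435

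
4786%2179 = 428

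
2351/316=2351/316 = 7.44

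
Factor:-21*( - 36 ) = 2^2*3^3*7^1  =  756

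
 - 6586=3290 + -9876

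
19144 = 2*9572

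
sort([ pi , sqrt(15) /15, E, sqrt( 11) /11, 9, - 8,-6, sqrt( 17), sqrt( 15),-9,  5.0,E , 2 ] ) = [-9, - 8, - 6,sqrt (15)/15, sqrt( 11) /11, 2, E, E,pi,  sqrt(15),sqrt ( 17),5.0, 9]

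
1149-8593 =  - 7444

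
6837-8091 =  - 1254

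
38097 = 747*51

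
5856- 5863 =  -  7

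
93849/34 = 2760 + 9/34 = 2760.26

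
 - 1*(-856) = 856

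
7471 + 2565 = 10036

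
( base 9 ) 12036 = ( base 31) 8bn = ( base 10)8052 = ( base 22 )ge0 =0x1F74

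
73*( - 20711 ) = -1511903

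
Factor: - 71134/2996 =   -  2^(-1)*107^ ( - 1)*5081^1  =  - 5081/214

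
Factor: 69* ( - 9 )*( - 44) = 2^2*3^3*11^1*23^1 = 27324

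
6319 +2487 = 8806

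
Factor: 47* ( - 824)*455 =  - 17621240   =  -2^3*5^1*7^1 *13^1*47^1*103^1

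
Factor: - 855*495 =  - 423225 = - 3^4*5^2*11^1*19^1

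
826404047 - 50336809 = 776067238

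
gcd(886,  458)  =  2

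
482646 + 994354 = 1477000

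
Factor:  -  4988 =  - 2^2*29^1*43^1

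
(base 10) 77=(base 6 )205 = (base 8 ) 115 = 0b1001101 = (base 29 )2J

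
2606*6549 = 17066694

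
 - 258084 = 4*(  -  64521)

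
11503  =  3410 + 8093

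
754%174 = 58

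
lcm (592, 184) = 13616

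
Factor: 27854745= 3^1*5^1*1856983^1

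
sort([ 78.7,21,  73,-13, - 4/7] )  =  [ - 13,  -  4/7  ,  21, 73,  78.7]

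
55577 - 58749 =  - 3172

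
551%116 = 87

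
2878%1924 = 954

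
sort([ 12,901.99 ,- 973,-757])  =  [ - 973 ,-757, 12,901.99 ] 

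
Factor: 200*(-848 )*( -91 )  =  15433600 =2^7*5^2*7^1*13^1*53^1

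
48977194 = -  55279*(-886 )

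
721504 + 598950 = 1320454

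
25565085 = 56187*455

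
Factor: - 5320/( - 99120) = 2^( - 1)*3^( - 1)*19^1*59^( - 1) = 19/354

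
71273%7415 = 4538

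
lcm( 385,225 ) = 17325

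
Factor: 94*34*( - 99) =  - 2^2  *3^2*11^1*17^1* 47^1 = - 316404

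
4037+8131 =12168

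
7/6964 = 7/6964 = 0.00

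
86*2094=180084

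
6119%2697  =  725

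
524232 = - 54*( - 9708)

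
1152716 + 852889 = 2005605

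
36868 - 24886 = 11982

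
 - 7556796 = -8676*871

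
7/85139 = 7/85139 = 0.00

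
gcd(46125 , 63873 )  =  9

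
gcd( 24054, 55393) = 1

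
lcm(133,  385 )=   7315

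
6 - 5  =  1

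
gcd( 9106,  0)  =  9106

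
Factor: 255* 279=71145=3^3*5^1*17^1*31^1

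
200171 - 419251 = - 219080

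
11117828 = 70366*158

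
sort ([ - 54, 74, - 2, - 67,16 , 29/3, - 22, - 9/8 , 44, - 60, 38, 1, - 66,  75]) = [ -67, - 66 ,  -  60, - 54, - 22, -2,-9/8,1, 29/3,16,38,44, 74,75] 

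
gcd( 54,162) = 54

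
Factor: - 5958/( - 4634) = 3^2 * 7^( -1)=9/7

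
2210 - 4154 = - 1944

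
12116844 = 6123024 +5993820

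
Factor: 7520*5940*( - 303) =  - 13534646400 = - 2^7*3^4*5^2 * 11^1 * 47^1*101^1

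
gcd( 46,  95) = 1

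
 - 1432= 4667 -6099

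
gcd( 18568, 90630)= 2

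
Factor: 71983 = 71983^1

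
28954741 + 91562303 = 120517044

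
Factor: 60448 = 2^5*1889^1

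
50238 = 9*5582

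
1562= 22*71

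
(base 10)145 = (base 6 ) 401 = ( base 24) 61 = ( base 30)4P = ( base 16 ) 91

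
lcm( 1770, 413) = 12390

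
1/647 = 1/647 = 0.00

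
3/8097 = 1/2699 = 0.00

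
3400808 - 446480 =2954328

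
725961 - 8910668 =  - 8184707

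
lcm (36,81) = 324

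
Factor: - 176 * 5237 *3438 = -3168845856= - 2^5*3^2*11^1* 191^1 * 5237^1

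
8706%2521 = 1143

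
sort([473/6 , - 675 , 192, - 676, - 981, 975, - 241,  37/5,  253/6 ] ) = [ - 981, - 676, - 675, - 241,37/5 , 253/6,  473/6,192, 975 ] 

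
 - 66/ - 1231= 66/1231 = 0.05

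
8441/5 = 1688+1/5 = 1688.20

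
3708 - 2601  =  1107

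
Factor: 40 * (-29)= - 1160 = -2^3*5^1*29^1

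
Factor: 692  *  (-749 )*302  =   -156529016  =  - 2^3*7^1 * 107^1*151^1*173^1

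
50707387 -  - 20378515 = 71085902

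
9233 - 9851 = -618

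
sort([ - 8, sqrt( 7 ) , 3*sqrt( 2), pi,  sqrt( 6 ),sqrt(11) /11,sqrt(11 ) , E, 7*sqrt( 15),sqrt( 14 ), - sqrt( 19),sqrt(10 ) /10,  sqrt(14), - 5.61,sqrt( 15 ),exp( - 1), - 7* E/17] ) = [ - 8,  -  5.61, -sqrt( 19), - 7*E/17,sqrt( 11)/11,  sqrt( 10)/10,exp(-1),sqrt( 6), sqrt(7), E,  pi,  sqrt( 11),sqrt( 14 ), sqrt(14), sqrt( 15),3  *sqrt( 2), 7*sqrt( 15 ) ]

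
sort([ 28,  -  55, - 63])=[ - 63, - 55, 28]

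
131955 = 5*26391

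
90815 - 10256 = 80559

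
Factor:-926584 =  - 2^3*115823^1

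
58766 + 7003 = 65769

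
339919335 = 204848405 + 135070930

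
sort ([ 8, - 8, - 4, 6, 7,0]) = [ - 8, - 4, 0 , 6, 7,8]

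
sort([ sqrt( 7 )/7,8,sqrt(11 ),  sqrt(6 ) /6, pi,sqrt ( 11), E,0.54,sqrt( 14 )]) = [sqrt(7)/7, sqrt(6 ) /6,0.54, E,pi, sqrt( 11), sqrt( 11), sqrt( 14),8]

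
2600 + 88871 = 91471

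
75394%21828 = 9910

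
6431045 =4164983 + 2266062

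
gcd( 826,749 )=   7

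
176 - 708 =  - 532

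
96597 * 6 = 579582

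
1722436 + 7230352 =8952788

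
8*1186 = 9488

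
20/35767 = 20/35767  =  0.00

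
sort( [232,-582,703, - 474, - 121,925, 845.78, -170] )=[ - 582, - 474 , - 170, - 121,232,703,845.78,925 ] 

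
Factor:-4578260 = - 2^2*5^1*228913^1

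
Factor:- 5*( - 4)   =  2^2*5^1 =20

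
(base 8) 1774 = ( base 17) 390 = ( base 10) 1020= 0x3fc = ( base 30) 140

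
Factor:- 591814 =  - 2^1* 499^1*593^1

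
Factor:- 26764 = -2^2*6691^1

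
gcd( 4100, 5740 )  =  820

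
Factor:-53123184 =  - 2^4*3^2*368911^1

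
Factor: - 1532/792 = -383/198=- 2^( - 1) * 3^( - 2)*11^( - 1 )*383^1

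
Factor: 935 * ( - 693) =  - 647955=- 3^2 *5^1*7^1*11^2*17^1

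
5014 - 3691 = 1323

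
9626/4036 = 4813/2018 = 2.39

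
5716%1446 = 1378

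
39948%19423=1102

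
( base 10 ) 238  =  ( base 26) 94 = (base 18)D4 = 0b11101110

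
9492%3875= 1742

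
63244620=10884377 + 52360243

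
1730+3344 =5074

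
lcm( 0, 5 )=0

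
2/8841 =2/8841  =  0.00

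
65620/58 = 1131+11/29 = 1131.38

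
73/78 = 73/78 = 0.94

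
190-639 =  - 449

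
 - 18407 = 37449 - 55856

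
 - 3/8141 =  - 1 + 8138/8141 = - 0.00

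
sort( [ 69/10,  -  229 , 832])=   [ - 229,69/10,832]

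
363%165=33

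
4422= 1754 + 2668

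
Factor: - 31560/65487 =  - 40/83 = - 2^3*5^1*83^( - 1)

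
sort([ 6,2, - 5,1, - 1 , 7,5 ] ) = [ - 5,  -  1, 1, 2,5,  6, 7] 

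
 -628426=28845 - 657271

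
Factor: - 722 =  - 2^1*19^2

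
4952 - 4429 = 523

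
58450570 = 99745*586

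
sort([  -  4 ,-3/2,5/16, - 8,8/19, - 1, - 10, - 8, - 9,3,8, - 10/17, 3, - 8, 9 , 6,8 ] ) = [ - 10, - 9, - 8,-8, - 8, - 4,- 3/2, - 1, - 10/17, 5/16,8/19, 3, 3, 6, 8, 8, 9 ] 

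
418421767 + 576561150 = 994982917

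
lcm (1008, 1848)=11088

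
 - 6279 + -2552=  - 8831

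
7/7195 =7/7195=0.00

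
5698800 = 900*6332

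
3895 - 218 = 3677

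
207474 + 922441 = 1129915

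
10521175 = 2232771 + 8288404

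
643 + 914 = 1557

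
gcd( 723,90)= 3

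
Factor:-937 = -937^1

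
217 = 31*7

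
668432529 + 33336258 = 701768787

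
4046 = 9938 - 5892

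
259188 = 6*43198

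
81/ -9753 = - 27/3251= - 0.01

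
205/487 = 205/487= 0.42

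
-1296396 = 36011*(-36) 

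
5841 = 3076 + 2765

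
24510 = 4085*6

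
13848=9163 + 4685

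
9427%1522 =295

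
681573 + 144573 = 826146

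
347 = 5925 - 5578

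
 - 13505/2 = - 6753 + 1/2 = -  6752.50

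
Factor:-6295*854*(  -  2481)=13337682330 = 2^1*3^1*5^1*7^1*61^1 * 827^1*1259^1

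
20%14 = 6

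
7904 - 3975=3929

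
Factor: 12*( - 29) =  - 348 = - 2^2*3^1 * 29^1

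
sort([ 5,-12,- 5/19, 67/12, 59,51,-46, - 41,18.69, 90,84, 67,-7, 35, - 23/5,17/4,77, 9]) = [ - 46, - 41,-12,-7,-23/5, - 5/19,17/4, 5, 67/12 , 9, 18.69, 35 , 51,59, 67,77, 84, 90 ]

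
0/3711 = 0 = 0.00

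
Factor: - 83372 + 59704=-2^2*61^1 * 97^1 = - 23668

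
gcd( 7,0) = 7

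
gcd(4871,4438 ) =1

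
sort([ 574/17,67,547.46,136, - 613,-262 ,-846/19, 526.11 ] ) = [-613,-262,-846/19,574/17,67,136, 526.11,547.46 ]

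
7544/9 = 7544/9 = 838.22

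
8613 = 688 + 7925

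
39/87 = 13/29 = 0.45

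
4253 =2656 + 1597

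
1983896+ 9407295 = 11391191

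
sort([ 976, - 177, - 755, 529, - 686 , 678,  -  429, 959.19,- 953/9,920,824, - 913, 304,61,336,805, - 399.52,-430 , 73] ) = [ - 913,-755, - 686, - 430,-429, - 399.52, - 177,-953/9,61,73,304,336,  529, 678,805,824,920,959.19, 976]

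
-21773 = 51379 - 73152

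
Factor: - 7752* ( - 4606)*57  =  2^4*3^2 * 7^2* 17^1*19^2*47^1 = 2035225584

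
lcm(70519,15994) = 1551418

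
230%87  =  56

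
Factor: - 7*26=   -  2^1*7^1 * 13^1 = -182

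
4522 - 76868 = -72346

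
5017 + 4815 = 9832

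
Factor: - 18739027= - 73^1*256699^1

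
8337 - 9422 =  - 1085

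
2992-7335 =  - 4343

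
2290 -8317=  - 6027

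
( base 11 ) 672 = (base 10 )805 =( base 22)1ed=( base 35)n0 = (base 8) 1445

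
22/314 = 11/157 = 0.07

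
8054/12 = 4027/6=671.17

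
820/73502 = 410/36751 = 0.01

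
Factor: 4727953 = 4727953^1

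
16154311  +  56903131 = 73057442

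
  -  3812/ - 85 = 3812/85= 44.85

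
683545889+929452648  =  1612998537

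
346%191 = 155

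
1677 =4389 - 2712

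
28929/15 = 9643/5 = 1928.60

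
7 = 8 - 1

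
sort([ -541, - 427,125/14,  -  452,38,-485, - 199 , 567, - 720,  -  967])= [ - 967,  -  720, - 541 ,-485, - 452, - 427,- 199,125/14 , 38,  567 ] 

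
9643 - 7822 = 1821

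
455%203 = 49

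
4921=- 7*( - 703 )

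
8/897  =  8/897  =  0.01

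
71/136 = 71/136=0.52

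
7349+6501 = 13850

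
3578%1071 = 365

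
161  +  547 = 708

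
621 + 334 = 955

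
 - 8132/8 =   -  1017 + 1/2 = - 1016.50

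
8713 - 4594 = 4119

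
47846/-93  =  -47846/93  =  - 514.47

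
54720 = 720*76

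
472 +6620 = 7092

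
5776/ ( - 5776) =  - 1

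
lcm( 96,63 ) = 2016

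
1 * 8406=8406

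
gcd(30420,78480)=180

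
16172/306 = 52 + 130/153 = 52.85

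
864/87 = 9 + 27/29 = 9.93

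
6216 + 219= 6435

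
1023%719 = 304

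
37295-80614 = - 43319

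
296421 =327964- 31543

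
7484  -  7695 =  -  211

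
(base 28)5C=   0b10011000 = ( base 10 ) 152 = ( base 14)ac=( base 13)b9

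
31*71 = 2201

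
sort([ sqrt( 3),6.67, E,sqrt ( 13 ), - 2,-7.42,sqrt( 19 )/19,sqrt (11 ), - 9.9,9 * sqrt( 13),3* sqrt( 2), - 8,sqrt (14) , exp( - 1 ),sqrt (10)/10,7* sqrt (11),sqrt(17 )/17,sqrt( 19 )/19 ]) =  [  -  9.9,  -  8, - 7.42, - 2,sqrt( 19)/19,sqrt(19)/19,sqrt( 17)/17, sqrt(10)/10, exp(- 1),  sqrt (3 ), E , sqrt(  11),  sqrt (13),sqrt( 14), 3  *  sqrt( 2), 6.67, 7*sqrt (11),9*sqrt (13)]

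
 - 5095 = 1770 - 6865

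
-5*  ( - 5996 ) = 29980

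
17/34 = 1/2 = 0.50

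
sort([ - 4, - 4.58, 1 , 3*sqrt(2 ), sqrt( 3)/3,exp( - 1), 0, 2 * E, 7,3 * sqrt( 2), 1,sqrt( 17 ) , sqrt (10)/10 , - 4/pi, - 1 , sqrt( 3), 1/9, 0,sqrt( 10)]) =[ - 4.58, - 4,-4/pi, - 1, 0, 0,1/9,sqrt (10)/10,exp (-1), sqrt( 3)/3, 1, 1, sqrt( 3), sqrt( 10),sqrt( 17), 3*sqrt(2) , 3*sqrt(2), 2*E,7]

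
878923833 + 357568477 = 1236492310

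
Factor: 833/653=7^2 * 17^1*653^( - 1 ) 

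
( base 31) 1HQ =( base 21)392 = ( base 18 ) 4C2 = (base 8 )2752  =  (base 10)1514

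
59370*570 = 33840900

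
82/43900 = 41/21950 =0.00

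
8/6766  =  4/3383 = 0.00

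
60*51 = 3060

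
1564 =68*23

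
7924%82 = 52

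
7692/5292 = 1 + 200/441 = 1.45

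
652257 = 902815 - 250558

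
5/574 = 5/574 = 0.01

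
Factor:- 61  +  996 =935 = 5^1 *11^1*17^1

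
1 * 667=667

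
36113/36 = 1003 + 5/36 = 1003.14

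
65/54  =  65/54 = 1.20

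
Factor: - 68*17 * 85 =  - 98260 = - 2^2*5^1*17^3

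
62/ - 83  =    -  62/83= - 0.75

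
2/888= 1/444 = 0.00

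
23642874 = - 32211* ( - 734 ) 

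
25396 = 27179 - 1783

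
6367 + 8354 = 14721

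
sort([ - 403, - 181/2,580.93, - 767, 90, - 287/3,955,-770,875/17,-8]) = [ - 770, - 767 , - 403, - 287/3 , - 181/2, - 8, 875/17 , 90, 580.93,955 ] 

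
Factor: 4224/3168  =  4/3 = 2^2 * 3^( - 1)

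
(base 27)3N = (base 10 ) 104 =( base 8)150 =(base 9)125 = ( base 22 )4G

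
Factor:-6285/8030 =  - 2^(-1) * 3^1 * 11^ ( - 1 ) * 73^ ( - 1) * 419^1 = - 1257/1606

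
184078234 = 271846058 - 87767824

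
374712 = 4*93678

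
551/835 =551/835= 0.66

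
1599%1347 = 252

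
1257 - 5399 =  - 4142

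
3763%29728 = 3763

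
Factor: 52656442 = 2^1 * 2999^1*8779^1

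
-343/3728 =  - 1  +  3385/3728=- 0.09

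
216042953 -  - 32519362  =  248562315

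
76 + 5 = 81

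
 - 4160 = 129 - 4289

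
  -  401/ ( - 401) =1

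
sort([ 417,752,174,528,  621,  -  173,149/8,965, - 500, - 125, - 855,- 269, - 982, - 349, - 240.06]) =[ - 982, - 855, - 500 , - 349, - 269, - 240.06,-173, - 125,149/8 , 174,417, 528, 621, 752 , 965 ] 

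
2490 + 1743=4233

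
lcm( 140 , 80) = 560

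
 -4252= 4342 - 8594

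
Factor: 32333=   7^1*31^1 * 149^1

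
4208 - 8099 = -3891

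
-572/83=-7 + 9/83 = - 6.89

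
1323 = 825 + 498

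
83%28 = 27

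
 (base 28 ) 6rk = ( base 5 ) 133410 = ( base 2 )1010101101000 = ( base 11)4132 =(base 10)5480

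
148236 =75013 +73223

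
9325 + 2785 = 12110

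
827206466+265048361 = 1092254827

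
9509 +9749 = 19258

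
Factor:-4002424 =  - 2^3*677^1* 739^1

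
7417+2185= 9602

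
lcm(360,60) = 360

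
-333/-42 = 111/14 =7.93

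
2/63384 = 1/31692 = 0.00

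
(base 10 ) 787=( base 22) 1DH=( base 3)1002011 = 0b1100010011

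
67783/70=968 + 23/70=968.33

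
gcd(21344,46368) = 736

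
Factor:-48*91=-2^4*3^1 * 7^1 * 13^1 = -4368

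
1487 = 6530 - 5043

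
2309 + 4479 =6788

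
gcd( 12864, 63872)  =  64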